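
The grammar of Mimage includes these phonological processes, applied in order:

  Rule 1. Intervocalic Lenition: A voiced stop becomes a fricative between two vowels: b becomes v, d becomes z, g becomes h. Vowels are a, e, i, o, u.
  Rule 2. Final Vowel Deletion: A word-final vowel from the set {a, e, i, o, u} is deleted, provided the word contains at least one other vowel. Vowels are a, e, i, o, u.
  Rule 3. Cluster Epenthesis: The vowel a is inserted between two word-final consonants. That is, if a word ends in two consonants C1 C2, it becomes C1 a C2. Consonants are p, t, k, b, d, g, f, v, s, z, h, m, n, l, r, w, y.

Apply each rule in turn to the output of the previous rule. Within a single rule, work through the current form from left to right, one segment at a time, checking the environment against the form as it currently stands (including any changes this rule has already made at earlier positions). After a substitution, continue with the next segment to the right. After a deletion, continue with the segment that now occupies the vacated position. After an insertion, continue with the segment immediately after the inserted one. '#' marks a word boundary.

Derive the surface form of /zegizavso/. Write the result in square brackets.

[zehizavas]

Rule 1 Intervocalic Lenition: [zegizavso] → [zehizavso]
Rule 2 Final Vowel Deletion: [zehizavso] → [zehizavs]
Rule 3 Cluster Epenthesis: [zehizavs] → [zehizavas]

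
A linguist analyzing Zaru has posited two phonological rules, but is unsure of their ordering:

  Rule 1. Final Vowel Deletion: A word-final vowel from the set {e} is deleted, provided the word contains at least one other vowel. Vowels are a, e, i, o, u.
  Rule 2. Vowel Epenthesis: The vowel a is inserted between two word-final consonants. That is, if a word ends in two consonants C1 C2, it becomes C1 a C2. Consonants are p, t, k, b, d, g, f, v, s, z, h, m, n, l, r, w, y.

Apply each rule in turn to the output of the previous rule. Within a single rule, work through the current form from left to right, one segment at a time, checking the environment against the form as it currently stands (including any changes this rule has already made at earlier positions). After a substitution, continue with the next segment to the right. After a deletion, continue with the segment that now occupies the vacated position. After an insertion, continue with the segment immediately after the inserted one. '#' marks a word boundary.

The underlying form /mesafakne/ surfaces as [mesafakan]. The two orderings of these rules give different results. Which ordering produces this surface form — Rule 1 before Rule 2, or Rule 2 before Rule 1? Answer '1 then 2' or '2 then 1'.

1 then 2

Order 1 then 2:
  1 Final Vowel Deletion: [mesafakne] → [mesafakn]
  2 Vowel Epenthesis: [mesafakn] → [mesafakan]
  result: [mesafakan]
Order 2 then 1:
  2 Vowel Epenthesis: no change — [mesafakne]
  1 Final Vowel Deletion: [mesafakne] → [mesafakn]
  result: [mesafakn]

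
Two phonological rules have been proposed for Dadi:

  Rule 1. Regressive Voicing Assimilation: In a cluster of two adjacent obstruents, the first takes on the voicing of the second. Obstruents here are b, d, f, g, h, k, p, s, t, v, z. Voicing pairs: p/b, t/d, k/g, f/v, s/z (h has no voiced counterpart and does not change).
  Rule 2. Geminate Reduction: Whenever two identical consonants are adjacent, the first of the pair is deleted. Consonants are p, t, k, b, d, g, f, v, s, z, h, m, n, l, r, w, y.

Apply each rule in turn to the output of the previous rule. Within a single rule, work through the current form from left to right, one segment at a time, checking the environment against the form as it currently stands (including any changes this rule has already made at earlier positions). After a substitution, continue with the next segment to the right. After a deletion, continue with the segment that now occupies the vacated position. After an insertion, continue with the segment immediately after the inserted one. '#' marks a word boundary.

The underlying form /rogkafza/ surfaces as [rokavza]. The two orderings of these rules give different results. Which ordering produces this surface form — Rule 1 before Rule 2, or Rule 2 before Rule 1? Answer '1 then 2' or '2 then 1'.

1 then 2

Order 1 then 2:
  1 Regressive Voicing Assimilation: [rogkafza] → [rokkavza]
  2 Geminate Reduction: [rokkavza] → [rokavza]
  result: [rokavza]
Order 2 then 1:
  2 Geminate Reduction: no change — [rogkafza]
  1 Regressive Voicing Assimilation: [rogkafza] → [rokkavza]
  result: [rokkavza]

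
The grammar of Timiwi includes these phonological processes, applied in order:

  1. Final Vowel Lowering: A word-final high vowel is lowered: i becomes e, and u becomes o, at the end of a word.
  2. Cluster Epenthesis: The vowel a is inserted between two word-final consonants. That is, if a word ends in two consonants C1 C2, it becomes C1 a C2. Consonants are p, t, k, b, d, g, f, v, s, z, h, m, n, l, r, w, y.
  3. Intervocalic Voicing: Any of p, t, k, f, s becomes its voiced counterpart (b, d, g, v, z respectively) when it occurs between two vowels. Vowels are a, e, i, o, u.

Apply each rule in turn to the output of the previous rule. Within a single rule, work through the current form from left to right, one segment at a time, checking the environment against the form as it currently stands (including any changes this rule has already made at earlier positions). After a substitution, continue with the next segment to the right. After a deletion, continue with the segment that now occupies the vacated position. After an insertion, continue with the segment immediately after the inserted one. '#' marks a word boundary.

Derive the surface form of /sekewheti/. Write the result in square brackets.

[segewhede]

1 Final Vowel Lowering: [sekewheti] → [sekewhete]
2 Cluster Epenthesis: no change — [sekewhete]
3 Intervocalic Voicing: [sekewhete] → [segewhede]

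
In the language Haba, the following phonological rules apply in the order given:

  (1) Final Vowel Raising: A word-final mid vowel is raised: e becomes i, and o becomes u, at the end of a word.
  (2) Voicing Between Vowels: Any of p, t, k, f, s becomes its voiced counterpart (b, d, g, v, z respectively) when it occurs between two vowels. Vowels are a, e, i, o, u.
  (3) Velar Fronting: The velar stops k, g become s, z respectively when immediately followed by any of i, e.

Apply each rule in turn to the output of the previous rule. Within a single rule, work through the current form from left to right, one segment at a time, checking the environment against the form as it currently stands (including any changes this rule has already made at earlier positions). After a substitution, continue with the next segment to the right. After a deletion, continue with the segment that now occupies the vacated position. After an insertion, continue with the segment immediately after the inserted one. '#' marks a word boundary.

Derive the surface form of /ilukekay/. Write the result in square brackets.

(1) Final Vowel Raising: no change — [ilukekay]
(2) Voicing Between Vowels: [ilukekay] → [ilugegay]
(3) Velar Fronting: [ilugegay] → [iluzegay]

[iluzegay]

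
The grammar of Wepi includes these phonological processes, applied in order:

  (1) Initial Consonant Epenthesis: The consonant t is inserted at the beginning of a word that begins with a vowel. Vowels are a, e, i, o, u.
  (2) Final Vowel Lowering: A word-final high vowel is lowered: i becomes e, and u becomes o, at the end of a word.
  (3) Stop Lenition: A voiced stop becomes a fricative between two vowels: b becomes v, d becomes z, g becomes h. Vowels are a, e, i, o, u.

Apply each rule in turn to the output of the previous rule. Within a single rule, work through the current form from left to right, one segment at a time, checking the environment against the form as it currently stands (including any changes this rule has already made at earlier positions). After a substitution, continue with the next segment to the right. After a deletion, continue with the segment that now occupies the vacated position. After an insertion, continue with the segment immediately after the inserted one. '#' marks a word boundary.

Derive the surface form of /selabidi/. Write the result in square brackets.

[selavize]

(1) Initial Consonant Epenthesis: no change — [selabidi]
(2) Final Vowel Lowering: [selabidi] → [selabide]
(3) Stop Lenition: [selabide] → [selavize]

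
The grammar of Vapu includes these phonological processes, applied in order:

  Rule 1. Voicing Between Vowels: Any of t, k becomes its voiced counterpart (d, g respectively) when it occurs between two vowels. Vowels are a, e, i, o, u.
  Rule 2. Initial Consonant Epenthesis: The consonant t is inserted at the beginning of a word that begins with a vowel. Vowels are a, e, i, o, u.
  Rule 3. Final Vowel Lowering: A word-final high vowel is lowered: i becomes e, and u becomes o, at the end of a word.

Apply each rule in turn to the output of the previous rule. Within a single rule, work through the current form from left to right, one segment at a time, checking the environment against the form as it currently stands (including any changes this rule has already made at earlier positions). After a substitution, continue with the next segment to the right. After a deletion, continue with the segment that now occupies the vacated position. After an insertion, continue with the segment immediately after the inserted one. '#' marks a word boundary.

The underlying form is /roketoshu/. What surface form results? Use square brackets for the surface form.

[rogedosho]

Rule 1 Voicing Between Vowels: [roketoshu] → [rogedoshu]
Rule 2 Initial Consonant Epenthesis: no change — [rogedoshu]
Rule 3 Final Vowel Lowering: [rogedoshu] → [rogedosho]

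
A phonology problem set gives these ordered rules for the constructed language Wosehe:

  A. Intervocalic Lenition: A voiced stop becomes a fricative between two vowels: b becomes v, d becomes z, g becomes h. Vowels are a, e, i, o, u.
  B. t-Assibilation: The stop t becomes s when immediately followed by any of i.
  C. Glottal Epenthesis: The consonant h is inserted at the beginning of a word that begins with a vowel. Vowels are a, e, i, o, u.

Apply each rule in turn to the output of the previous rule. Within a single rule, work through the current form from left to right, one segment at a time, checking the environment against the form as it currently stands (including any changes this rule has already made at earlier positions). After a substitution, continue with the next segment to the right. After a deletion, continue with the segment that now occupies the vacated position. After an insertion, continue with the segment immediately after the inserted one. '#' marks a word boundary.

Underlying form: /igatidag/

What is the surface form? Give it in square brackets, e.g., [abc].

[hihasizag]

A Intervocalic Lenition: [igatidag] → [ihatizag]
B t-Assibilation: [ihatizag] → [ihasizag]
C Glottal Epenthesis: [ihasizag] → [hihasizag]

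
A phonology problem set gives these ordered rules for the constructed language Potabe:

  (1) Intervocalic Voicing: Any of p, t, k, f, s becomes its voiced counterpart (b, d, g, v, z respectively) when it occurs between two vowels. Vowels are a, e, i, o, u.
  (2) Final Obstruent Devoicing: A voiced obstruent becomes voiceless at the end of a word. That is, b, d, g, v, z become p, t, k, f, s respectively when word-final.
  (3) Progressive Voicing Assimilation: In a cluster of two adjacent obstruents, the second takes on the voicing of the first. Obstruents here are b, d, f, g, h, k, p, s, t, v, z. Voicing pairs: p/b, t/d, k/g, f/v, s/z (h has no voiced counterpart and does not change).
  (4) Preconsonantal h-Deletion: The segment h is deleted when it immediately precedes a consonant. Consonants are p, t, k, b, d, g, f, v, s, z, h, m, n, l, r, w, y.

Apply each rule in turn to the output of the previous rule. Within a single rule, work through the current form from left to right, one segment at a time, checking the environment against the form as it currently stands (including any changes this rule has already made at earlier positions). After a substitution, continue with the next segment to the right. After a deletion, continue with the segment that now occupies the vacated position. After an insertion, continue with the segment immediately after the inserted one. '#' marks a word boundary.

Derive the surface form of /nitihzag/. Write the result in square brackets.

[nidisak]

(1) Intervocalic Voicing: [nitihzag] → [nidihzag]
(2) Final Obstruent Devoicing: [nidihzag] → [nidihzak]
(3) Progressive Voicing Assimilation: [nidihzak] → [nidihsak]
(4) Preconsonantal h-Deletion: [nidihsak] → [nidisak]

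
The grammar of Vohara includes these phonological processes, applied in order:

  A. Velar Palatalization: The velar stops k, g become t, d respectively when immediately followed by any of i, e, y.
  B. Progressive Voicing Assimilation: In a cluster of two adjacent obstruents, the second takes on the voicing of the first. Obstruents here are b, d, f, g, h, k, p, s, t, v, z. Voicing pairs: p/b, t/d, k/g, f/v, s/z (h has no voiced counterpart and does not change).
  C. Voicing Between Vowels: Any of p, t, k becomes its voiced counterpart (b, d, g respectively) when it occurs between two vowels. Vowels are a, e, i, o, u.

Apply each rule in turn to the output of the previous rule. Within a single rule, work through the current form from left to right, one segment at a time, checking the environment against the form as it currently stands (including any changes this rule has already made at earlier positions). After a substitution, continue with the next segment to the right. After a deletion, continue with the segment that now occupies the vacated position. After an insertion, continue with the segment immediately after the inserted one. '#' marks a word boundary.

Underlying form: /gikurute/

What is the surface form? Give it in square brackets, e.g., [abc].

A Velar Palatalization: [gikurute] → [dikurute]
B Progressive Voicing Assimilation: no change — [dikurute]
C Voicing Between Vowels: [dikurute] → [digurude]

[digurude]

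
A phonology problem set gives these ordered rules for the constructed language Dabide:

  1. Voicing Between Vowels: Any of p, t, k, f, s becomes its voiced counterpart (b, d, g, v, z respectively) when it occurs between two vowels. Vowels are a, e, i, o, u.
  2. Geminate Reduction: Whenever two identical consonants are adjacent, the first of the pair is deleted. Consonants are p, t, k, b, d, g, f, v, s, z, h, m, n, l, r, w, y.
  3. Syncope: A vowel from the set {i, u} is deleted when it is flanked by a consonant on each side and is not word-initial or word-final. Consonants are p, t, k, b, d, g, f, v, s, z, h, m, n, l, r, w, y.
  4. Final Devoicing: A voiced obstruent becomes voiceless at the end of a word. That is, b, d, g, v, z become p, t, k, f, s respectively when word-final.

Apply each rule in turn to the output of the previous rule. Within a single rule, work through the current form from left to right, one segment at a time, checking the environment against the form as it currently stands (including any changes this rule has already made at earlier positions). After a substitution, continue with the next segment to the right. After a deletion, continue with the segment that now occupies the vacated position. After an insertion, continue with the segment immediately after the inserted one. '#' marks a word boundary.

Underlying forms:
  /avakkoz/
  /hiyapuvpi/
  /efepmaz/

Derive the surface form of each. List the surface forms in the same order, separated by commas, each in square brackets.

[avakos], [hyabvpi], [evepmas]

/avakkoz/:
  1 Voicing Between Vowels: no change — [avakkoz]
  2 Geminate Reduction: [avakkoz] → [avakoz]
  3 Syncope: no change — [avakoz]
  4 Final Devoicing: [avakoz] → [avakos]
/hiyapuvpi/:
  1 Voicing Between Vowels: [hiyapuvpi] → [hiyabuvpi]
  2 Geminate Reduction: no change — [hiyabuvpi]
  3 Syncope: [hiyabuvpi] → [hyabvpi]
  4 Final Devoicing: no change — [hyabvpi]
/efepmaz/:
  1 Voicing Between Vowels: [efepmaz] → [evepmaz]
  2 Geminate Reduction: no change — [evepmaz]
  3 Syncope: no change — [evepmaz]
  4 Final Devoicing: [evepmaz] → [evepmas]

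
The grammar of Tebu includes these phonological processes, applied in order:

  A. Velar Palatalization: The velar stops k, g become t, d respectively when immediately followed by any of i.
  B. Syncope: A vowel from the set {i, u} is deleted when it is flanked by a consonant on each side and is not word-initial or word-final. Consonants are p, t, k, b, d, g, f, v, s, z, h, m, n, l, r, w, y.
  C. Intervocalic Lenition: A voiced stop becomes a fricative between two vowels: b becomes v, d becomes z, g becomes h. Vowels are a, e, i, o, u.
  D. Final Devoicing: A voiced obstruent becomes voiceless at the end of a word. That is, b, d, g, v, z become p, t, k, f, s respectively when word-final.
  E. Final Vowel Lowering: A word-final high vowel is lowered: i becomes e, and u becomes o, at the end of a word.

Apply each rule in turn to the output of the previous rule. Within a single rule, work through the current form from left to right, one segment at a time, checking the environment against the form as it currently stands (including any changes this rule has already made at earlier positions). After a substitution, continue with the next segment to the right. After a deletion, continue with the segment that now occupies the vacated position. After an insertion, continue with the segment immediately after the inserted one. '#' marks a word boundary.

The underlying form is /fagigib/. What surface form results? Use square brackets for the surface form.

A Velar Palatalization: [fagigib] → [fadidib]
B Syncope: [fadidib] → [faddb]
C Intervocalic Lenition: no change — [faddb]
D Final Devoicing: [faddb] → [faddp]
E Final Vowel Lowering: no change — [faddp]

[faddp]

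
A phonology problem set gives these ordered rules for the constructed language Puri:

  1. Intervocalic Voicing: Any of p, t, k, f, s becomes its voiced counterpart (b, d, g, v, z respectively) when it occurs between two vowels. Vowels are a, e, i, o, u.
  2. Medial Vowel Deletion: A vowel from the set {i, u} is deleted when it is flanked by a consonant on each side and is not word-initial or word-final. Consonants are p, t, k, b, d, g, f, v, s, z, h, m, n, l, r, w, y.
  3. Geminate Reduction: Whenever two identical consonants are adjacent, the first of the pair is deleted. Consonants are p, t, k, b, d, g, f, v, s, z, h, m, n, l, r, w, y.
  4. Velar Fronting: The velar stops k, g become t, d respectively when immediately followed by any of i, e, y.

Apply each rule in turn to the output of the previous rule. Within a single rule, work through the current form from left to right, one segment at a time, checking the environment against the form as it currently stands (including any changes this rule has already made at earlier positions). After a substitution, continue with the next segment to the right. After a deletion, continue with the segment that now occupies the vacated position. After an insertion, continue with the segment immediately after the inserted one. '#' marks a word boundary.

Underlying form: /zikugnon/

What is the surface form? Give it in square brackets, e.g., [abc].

[zgnon]

1 Intervocalic Voicing: [zikugnon] → [zigugnon]
2 Medial Vowel Deletion: [zigugnon] → [zggnon]
3 Geminate Reduction: [zggnon] → [zgnon]
4 Velar Fronting: no change — [zgnon]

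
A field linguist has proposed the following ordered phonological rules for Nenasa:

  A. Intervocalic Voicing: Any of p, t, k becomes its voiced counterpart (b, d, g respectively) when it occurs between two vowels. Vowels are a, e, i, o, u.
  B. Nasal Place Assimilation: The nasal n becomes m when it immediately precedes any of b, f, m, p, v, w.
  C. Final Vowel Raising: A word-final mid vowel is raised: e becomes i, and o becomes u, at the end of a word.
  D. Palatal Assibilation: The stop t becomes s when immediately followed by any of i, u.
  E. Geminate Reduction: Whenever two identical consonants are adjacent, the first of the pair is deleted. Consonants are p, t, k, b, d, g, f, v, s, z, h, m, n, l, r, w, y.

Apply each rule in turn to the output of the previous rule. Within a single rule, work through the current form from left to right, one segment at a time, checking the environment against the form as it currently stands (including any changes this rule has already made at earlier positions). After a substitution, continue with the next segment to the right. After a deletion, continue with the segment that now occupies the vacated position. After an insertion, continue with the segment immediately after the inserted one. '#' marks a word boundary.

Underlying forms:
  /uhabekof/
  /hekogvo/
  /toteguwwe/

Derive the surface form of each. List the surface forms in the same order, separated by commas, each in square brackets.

[uhabegof], [hegogvu], [todeguwi]

/uhabekof/:
  A Intervocalic Voicing: [uhabekof] → [uhabegof]
  B Nasal Place Assimilation: no change — [uhabegof]
  C Final Vowel Raising: no change — [uhabegof]
  D Palatal Assibilation: no change — [uhabegof]
  E Geminate Reduction: no change — [uhabegof]
/hekogvo/:
  A Intervocalic Voicing: [hekogvo] → [hegogvo]
  B Nasal Place Assimilation: no change — [hegogvo]
  C Final Vowel Raising: [hegogvo] → [hegogvu]
  D Palatal Assibilation: no change — [hegogvu]
  E Geminate Reduction: no change — [hegogvu]
/toteguwwe/:
  A Intervocalic Voicing: [toteguwwe] → [todeguwwe]
  B Nasal Place Assimilation: no change — [todeguwwe]
  C Final Vowel Raising: [todeguwwe] → [todeguwwi]
  D Palatal Assibilation: no change — [todeguwwi]
  E Geminate Reduction: [todeguwwi] → [todeguwi]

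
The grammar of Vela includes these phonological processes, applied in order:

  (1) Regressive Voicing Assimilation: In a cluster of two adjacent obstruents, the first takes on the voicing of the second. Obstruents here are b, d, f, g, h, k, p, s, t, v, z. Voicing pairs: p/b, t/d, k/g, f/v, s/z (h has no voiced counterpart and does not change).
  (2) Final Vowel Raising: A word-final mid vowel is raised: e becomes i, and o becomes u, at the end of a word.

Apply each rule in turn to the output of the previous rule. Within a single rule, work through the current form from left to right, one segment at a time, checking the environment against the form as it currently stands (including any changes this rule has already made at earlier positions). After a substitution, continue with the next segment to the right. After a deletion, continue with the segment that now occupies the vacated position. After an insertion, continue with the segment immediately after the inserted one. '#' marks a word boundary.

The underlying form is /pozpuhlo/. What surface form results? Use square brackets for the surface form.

(1) Regressive Voicing Assimilation: [pozpuhlo] → [pospuhlo]
(2) Final Vowel Raising: [pospuhlo] → [pospuhlu]

[pospuhlu]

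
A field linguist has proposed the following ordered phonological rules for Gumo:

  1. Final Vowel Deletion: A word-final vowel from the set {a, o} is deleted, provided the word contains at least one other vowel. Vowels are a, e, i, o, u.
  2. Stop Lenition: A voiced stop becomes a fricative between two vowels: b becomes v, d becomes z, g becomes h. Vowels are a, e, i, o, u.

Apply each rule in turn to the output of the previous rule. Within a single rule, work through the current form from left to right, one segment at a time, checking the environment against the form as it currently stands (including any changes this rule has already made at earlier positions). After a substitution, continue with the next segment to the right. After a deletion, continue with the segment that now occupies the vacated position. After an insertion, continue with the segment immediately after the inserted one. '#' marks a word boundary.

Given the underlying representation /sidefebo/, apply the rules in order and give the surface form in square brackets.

1 Final Vowel Deletion: [sidefebo] → [sidefeb]
2 Stop Lenition: [sidefeb] → [sizefeb]

[sizefeb]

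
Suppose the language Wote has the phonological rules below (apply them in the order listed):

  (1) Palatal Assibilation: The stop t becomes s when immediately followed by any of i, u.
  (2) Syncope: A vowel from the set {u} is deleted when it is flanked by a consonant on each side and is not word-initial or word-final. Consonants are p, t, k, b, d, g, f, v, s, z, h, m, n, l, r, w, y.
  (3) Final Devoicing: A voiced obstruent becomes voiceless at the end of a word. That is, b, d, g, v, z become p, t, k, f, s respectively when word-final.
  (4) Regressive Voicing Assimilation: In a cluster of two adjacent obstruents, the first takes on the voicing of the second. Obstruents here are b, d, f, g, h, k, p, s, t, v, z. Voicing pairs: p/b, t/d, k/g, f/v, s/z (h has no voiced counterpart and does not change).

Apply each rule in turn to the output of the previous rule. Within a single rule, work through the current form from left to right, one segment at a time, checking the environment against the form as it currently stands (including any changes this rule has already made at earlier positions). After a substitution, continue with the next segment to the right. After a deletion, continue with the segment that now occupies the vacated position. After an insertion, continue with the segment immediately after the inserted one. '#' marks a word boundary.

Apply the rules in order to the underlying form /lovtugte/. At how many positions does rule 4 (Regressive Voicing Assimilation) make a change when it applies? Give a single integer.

3

(1) Palatal Assibilation: [lovtugte] → [lovsugte]
(2) Syncope: [lovsugte] → [lovsgte]
(3) Final Devoicing: no change — [lovsgte]
(4) Regressive Voicing Assimilation: [lovsgte] → [lofzkte]
Rule 4 changed 3 position(s).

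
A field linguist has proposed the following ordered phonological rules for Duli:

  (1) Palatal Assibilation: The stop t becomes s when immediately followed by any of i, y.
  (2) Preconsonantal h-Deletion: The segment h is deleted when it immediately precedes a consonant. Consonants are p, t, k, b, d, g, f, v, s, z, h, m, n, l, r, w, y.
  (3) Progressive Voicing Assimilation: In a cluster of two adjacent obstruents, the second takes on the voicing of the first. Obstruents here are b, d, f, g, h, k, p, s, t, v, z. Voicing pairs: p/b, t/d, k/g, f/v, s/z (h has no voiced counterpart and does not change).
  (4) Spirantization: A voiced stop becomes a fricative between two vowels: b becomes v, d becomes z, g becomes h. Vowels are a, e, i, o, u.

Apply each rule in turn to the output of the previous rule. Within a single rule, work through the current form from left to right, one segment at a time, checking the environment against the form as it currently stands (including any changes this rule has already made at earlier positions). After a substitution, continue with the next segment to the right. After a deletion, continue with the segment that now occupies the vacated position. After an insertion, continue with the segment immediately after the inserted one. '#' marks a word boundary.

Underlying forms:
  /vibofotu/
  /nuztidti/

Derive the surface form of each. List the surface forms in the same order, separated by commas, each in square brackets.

[vivofotu], [nuzzidzi]

/vibofotu/:
  (1) Palatal Assibilation: no change — [vibofotu]
  (2) Preconsonantal h-Deletion: no change — [vibofotu]
  (3) Progressive Voicing Assimilation: no change — [vibofotu]
  (4) Spirantization: [vibofotu] → [vivofotu]
/nuztidti/:
  (1) Palatal Assibilation: [nuztidti] → [nuzsidsi]
  (2) Preconsonantal h-Deletion: no change — [nuzsidsi]
  (3) Progressive Voicing Assimilation: [nuzsidsi] → [nuzzidzi]
  (4) Spirantization: no change — [nuzzidzi]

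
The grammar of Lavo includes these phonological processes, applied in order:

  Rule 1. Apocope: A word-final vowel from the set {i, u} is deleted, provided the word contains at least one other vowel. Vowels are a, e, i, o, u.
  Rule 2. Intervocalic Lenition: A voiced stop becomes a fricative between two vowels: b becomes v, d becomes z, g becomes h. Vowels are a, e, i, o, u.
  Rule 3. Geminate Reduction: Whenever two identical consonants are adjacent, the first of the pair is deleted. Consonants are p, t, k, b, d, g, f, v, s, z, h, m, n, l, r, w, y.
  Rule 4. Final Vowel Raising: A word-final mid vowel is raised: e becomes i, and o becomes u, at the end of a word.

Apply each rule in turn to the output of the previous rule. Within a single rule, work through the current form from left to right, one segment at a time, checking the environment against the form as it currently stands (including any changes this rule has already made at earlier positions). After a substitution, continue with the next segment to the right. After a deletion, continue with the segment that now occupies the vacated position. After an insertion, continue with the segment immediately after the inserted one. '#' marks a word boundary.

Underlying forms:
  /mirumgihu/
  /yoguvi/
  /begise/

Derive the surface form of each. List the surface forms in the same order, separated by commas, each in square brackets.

[mirumgih], [yohuv], [behisi]

/mirumgihu/:
  Rule 1 Apocope: [mirumgihu] → [mirumgih]
  Rule 2 Intervocalic Lenition: no change — [mirumgih]
  Rule 3 Geminate Reduction: no change — [mirumgih]
  Rule 4 Final Vowel Raising: no change — [mirumgih]
/yoguvi/:
  Rule 1 Apocope: [yoguvi] → [yoguv]
  Rule 2 Intervocalic Lenition: [yoguv] → [yohuv]
  Rule 3 Geminate Reduction: no change — [yohuv]
  Rule 4 Final Vowel Raising: no change — [yohuv]
/begise/:
  Rule 1 Apocope: no change — [begise]
  Rule 2 Intervocalic Lenition: [begise] → [behise]
  Rule 3 Geminate Reduction: no change — [behise]
  Rule 4 Final Vowel Raising: [behise] → [behisi]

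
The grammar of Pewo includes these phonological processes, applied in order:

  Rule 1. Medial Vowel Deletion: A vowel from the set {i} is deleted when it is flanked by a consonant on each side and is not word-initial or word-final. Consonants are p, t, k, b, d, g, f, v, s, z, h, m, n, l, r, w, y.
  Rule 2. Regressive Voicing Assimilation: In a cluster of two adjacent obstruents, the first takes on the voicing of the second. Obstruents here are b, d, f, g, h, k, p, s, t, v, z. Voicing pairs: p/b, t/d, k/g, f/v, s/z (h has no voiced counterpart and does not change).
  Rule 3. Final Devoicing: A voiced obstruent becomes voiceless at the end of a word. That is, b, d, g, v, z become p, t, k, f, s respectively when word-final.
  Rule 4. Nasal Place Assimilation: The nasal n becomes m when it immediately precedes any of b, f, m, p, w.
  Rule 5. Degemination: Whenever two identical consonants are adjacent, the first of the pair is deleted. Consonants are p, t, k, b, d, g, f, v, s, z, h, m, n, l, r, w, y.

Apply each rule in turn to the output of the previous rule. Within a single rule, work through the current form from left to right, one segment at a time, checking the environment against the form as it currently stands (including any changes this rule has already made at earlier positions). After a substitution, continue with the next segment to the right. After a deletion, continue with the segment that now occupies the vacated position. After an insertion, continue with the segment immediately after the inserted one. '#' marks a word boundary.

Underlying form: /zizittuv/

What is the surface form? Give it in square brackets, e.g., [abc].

[zstuf]

Rule 1 Medial Vowel Deletion: [zizittuv] → [zzttuv]
Rule 2 Regressive Voicing Assimilation: [zzttuv] → [zsttuv]
Rule 3 Final Devoicing: [zsttuv] → [zsttuf]
Rule 4 Nasal Place Assimilation: no change — [zsttuf]
Rule 5 Degemination: [zsttuf] → [zstuf]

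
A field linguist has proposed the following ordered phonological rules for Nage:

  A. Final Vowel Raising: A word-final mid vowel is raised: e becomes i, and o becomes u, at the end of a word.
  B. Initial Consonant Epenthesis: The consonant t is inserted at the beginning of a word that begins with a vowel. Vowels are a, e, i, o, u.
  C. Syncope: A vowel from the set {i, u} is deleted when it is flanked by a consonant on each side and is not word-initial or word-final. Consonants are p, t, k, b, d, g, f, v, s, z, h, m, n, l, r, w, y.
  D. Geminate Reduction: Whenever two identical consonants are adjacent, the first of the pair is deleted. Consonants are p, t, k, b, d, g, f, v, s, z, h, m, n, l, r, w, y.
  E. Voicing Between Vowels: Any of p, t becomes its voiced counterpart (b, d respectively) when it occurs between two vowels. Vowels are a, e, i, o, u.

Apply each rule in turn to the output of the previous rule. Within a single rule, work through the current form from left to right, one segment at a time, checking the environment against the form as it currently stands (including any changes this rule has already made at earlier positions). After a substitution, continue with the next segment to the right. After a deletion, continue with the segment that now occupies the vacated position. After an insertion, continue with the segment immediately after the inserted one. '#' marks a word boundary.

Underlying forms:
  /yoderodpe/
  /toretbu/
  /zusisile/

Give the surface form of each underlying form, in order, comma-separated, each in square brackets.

[yoderodpi], [toretbu], [zsli]

/yoderodpe/:
  A Final Vowel Raising: [yoderodpe] → [yoderodpi]
  B Initial Consonant Epenthesis: no change — [yoderodpi]
  C Syncope: no change — [yoderodpi]
  D Geminate Reduction: no change — [yoderodpi]
  E Voicing Between Vowels: no change — [yoderodpi]
/toretbu/:
  A Final Vowel Raising: no change — [toretbu]
  B Initial Consonant Epenthesis: no change — [toretbu]
  C Syncope: no change — [toretbu]
  D Geminate Reduction: no change — [toretbu]
  E Voicing Between Vowels: no change — [toretbu]
/zusisile/:
  A Final Vowel Raising: [zusisile] → [zusisili]
  B Initial Consonant Epenthesis: no change — [zusisili]
  C Syncope: [zusisili] → [zssli]
  D Geminate Reduction: [zssli] → [zsli]
  E Voicing Between Vowels: no change — [zsli]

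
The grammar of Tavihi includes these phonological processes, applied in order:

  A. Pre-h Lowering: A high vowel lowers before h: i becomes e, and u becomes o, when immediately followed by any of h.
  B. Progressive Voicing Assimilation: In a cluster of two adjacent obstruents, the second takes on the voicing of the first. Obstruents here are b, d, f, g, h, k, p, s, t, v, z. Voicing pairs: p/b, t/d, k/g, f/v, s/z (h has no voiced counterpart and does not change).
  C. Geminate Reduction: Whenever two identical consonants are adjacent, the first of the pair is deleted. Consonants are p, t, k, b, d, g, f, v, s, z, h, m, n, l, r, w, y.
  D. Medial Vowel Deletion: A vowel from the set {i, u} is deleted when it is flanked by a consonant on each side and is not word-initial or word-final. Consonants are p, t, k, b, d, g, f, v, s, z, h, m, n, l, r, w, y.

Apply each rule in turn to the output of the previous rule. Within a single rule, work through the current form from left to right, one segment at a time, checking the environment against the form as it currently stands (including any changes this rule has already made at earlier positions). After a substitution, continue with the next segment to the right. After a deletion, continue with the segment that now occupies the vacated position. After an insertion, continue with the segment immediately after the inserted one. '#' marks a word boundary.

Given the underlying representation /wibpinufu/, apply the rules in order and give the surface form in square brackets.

[wbnfu]

A Pre-h Lowering: no change — [wibpinufu]
B Progressive Voicing Assimilation: [wibpinufu] → [wibbinufu]
C Geminate Reduction: [wibbinufu] → [wibinufu]
D Medial Vowel Deletion: [wibinufu] → [wbnfu]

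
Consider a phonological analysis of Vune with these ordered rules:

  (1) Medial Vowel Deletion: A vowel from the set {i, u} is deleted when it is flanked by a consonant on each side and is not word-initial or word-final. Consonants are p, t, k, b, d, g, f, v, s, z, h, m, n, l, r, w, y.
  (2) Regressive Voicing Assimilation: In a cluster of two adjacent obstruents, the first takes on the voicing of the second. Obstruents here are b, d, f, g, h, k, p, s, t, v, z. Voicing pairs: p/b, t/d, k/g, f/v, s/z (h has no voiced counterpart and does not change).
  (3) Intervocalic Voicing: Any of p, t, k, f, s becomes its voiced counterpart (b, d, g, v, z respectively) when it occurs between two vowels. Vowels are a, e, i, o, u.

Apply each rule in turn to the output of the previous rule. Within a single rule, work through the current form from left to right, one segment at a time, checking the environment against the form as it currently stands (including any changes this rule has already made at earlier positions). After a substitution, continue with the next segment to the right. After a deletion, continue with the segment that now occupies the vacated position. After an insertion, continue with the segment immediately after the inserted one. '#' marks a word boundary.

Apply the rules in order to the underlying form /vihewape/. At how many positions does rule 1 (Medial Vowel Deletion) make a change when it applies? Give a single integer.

(1) Medial Vowel Deletion: [vihewape] → [vhewape]
(2) Regressive Voicing Assimilation: [vhewape] → [fhewape]
(3) Intervocalic Voicing: [fhewape] → [fhewabe]
Rule 1 changed 1 position(s).

1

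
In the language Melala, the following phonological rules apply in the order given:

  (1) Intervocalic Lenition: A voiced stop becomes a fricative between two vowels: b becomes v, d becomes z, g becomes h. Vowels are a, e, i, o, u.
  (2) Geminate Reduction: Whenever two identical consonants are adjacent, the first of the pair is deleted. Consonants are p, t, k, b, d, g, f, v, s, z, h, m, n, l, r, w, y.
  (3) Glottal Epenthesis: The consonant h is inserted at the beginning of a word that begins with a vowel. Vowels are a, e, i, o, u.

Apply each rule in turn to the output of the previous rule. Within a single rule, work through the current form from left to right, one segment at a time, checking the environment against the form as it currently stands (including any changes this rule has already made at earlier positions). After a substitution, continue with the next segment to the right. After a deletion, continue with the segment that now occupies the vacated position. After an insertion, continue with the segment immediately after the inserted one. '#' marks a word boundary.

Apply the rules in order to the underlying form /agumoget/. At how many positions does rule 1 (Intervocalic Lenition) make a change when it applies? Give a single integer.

(1) Intervocalic Lenition: [agumoget] → [ahumohet]
(2) Geminate Reduction: no change — [ahumohet]
(3) Glottal Epenthesis: [ahumohet] → [hahumohet]
Rule 1 changed 2 position(s).

2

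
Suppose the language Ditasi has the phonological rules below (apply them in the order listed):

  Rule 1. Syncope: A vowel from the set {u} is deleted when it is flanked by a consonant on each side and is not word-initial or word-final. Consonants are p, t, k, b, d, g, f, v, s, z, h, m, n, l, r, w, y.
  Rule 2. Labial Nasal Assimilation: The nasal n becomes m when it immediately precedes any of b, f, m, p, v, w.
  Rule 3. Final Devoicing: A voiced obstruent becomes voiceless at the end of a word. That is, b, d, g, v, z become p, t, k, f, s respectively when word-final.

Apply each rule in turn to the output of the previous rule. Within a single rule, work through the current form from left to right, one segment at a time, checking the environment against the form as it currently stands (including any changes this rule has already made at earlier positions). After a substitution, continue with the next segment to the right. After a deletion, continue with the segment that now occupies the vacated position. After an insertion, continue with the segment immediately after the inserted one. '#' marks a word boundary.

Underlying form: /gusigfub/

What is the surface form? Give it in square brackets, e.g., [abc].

[gsigfp]

Rule 1 Syncope: [gusigfub] → [gsigfb]
Rule 2 Labial Nasal Assimilation: no change — [gsigfb]
Rule 3 Final Devoicing: [gsigfb] → [gsigfp]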